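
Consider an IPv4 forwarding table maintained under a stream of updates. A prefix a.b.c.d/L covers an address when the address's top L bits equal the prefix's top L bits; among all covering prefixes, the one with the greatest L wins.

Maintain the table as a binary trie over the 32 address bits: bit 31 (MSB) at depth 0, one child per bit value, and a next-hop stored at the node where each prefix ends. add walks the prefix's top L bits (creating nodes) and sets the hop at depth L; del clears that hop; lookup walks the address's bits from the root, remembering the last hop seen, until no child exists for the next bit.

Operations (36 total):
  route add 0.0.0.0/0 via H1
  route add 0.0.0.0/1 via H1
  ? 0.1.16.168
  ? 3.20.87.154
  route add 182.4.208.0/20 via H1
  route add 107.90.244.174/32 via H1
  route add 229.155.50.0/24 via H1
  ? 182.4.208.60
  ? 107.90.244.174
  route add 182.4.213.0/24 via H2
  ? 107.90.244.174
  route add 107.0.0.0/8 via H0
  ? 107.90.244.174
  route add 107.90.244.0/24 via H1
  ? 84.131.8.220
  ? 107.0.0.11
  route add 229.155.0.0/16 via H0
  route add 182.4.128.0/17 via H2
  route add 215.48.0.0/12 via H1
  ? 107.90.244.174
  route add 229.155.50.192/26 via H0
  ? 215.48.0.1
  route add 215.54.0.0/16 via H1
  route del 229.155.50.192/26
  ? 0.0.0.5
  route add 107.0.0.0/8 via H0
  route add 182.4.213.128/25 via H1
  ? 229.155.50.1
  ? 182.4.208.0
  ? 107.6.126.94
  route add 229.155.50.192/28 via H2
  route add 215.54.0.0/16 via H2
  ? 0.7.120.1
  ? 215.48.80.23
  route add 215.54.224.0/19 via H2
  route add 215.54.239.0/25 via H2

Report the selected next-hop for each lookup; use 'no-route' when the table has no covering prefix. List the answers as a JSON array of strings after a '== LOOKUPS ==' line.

Process each operation:
  add 0.0.0.0/0 -> H1 at depth 0
  add 0.0.0.0/1 -> H1 at depth 1
  Q 0.1.16.168: descend 0 ; hops seen [H1,H1] ; pick H1
  Q 3.20.87.154: descend 0 ; hops seen [H1,H1] ; pick H1
  add 182.4.208.0/20 -> H1 at depth 20
  add 107.90.244.174/32 -> H1 at depth 32
  add 229.155.50.0/24 -> H1 at depth 24
  Q 182.4.208.60: descend 10110110000001001101 ; hops seen [H1,H1] ; pick H1
  Q 107.90.244.174: descend 01101011010110101111010010101110 ; hops seen [H1,H1,H1] ; pick H1
  add 182.4.213.0/24 -> H2 at depth 24
  Q 107.90.244.174: descend 01101011010110101111010010101110 ; hops seen [H1,H1,H1] ; pick H1
  add 107.0.0.0/8 -> H0 at depth 8
  Q 107.90.244.174: descend 01101011010110101111010010101110 ; hops seen [H1,H1,H0,H1] ; pick H1
  add 107.90.244.0/24 -> H1 at depth 24
  Q 84.131.8.220: descend 01 ; hops seen [H1,H1] ; pick H1
  Q 107.0.0.11: descend 011010110 ; hops seen [H1,H1,H0] ; pick H0
  add 229.155.0.0/16 -> H0 at depth 16
  add 182.4.128.0/17 -> H2 at depth 17
  add 215.48.0.0/12 -> H1 at depth 12
  Q 107.90.244.174: descend 01101011010110101111010010101110 ; hops seen [H1,H1,H0,H1,H1] ; pick H1
  add 229.155.50.192/26 -> H0 at depth 26
  Q 215.48.0.1: descend 110101110011 ; hops seen [H1,H1] ; pick H1
  add 215.54.0.0/16 -> H1 at depth 16
  - 229.155.50.192/26 clear@26
  Q 0.0.0.5: descend 0 ; hops seen [H1,H1] ; pick H1
  add 107.0.0.0/8 -> H0 at depth 8
  add 182.4.213.128/25 -> H1 at depth 25
  Q 229.155.50.1: descend 111001011001101100110010 ; hops seen [H1,H0,H1] ; pick H1
  Q 182.4.208.0: descend 101101100000010011010 ; hops seen [H1,H2,H1] ; pick H1
  Q 107.6.126.94: descend 011010110 ; hops seen [H1,H1,H0] ; pick H0
  add 229.155.50.192/28 -> H2 at depth 28
  add 215.54.0.0/16 -> H2 at depth 16
  Q 0.7.120.1: descend 0 ; hops seen [H1,H1] ; pick H1
  Q 215.48.80.23: descend 1101011100110 ; hops seen [H1,H1] ; pick H1
  add 215.54.224.0/19 -> H2 at depth 19
  add 215.54.239.0/25 -> H2 at depth 25

== LOOKUPS ==
["H1","H1","H1","H1","H1","H1","H1","H0","H1","H1","H1","H1","H1","H0","H1","H1"]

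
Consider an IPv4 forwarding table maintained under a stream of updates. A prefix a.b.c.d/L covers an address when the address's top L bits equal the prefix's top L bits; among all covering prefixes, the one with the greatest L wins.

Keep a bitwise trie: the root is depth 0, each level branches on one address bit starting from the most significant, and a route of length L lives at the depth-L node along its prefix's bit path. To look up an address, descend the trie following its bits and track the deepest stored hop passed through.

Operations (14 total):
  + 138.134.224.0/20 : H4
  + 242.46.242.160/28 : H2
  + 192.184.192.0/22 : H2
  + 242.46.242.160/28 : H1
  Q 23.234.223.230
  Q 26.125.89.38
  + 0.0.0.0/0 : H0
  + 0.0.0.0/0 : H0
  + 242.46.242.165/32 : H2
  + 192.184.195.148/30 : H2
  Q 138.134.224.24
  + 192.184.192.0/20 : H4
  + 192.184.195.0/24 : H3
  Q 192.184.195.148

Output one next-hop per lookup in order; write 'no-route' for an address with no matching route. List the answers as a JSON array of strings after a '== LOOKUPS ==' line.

Trace:
  + 138.134.224.0/20 (H4) depth=20
  + 242.46.242.160/28 (H2) depth=28
  + 192.184.192.0/22 (H2) depth=22
  + 242.46.242.160/28 (H1) depth=28
  ? 23.234.223.230  path d0:-  best=no-route
  ? 26.125.89.38  path d0:-  best=no-route
  + 0.0.0.0/0 (H0) depth=0
  + 0.0.0.0/0 (H0) depth=0
  + 242.46.242.165/32 (H2) depth=32
  + 192.184.195.148/30 (H2) depth=30
  ? 138.134.224.24  path d0:H0→d1:-→d2:-→d3:-→d4:-→d5:-→d6:-→d7:-→d8:-→d9:-→d10:-→d11:-→d12:-→d13:-→d14:-→d15:-→d16:-→d17:-→d18:-→d19:-→d20:H4  best=H4
  + 192.184.192.0/20 (H4) depth=20
  + 192.184.195.0/24 (H3) depth=24
  ? 192.184.195.148  path d0:H0→d1:-→d2:-→d3:-→d4:-→d5:-→d6:-→d7:-→d8:-→d9:-→d10:-→d11:-→d12:-→d13:-→d14:-→d15:-→d16:-→d17:-→d18:-→d19:-→d20:H4→d21:-→d22:H2→d23:-→d24:H3→d25:-→d26:-→d27:-→d28:-→d29:-→d30:H2  best=H2

== LOOKUPS ==
["no-route","no-route","H4","H2"]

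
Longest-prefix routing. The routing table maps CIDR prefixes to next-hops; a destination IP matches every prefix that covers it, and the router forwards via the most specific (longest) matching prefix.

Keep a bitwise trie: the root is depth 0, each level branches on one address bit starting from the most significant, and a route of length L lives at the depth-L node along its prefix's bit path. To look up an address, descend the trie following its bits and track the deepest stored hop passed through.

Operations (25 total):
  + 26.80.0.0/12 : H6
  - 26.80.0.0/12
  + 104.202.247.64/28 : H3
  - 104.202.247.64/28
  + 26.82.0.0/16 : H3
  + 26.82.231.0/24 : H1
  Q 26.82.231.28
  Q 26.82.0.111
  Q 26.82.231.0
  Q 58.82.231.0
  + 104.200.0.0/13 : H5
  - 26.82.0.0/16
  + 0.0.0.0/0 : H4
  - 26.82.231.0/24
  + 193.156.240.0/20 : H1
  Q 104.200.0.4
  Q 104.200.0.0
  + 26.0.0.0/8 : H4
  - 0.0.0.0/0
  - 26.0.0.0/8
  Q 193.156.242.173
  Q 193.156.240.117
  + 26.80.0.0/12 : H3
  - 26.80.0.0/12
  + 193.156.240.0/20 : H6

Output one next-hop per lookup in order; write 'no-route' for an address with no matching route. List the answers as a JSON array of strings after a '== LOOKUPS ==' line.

Trace:
  + 26.80.0.0/12 (H6) depth=12
  - 26.80.0.0/12 clear@12
  + 104.202.247.64/28 (H3) depth=28
  - 104.202.247.64/28 clear@28
  + 26.82.0.0/16 (H3) depth=16
  + 26.82.231.0/24 (H1) depth=24
  Q 26.82.231.28: descend 000110100101001011100111 ; hops seen [H3,H1] ; pick H1
  Q 26.82.0.111: descend 0001101001010010 ; hops seen [H3] ; pick H3
  Q 26.82.231.0: descend 000110100101001011100111 ; hops seen [H3,H1] ; pick H1
  Q 58.82.231.0: descend 00 ; hops seen [∅] ; pick no-route
  + 104.200.0.0/13 (H5) depth=13
  - 26.82.0.0/16 clear@16
  + 0.0.0.0/0 (H4) depth=0
  - 26.82.231.0/24 clear@24
  + 193.156.240.0/20 (H1) depth=20
  Q 104.200.0.4: descend 01101000110010 ; hops seen [H4,H5] ; pick H5
  Q 104.200.0.0: descend 01101000110010 ; hops seen [H4,H5] ; pick H5
  + 26.0.0.0/8 (H4) depth=8
  - 0.0.0.0/0 clear@0
  - 26.0.0.0/8 clear@8
  Q 193.156.242.173: descend 11000001100111001111 ; hops seen [H1] ; pick H1
  Q 193.156.240.117: descend 11000001100111001111 ; hops seen [H1] ; pick H1
  + 26.80.0.0/12 (H3) depth=12
  - 26.80.0.0/12 clear@12
  + 193.156.240.0/20 (H6) depth=20

== LOOKUPS ==
["H1","H3","H1","no-route","H5","H5","H1","H1"]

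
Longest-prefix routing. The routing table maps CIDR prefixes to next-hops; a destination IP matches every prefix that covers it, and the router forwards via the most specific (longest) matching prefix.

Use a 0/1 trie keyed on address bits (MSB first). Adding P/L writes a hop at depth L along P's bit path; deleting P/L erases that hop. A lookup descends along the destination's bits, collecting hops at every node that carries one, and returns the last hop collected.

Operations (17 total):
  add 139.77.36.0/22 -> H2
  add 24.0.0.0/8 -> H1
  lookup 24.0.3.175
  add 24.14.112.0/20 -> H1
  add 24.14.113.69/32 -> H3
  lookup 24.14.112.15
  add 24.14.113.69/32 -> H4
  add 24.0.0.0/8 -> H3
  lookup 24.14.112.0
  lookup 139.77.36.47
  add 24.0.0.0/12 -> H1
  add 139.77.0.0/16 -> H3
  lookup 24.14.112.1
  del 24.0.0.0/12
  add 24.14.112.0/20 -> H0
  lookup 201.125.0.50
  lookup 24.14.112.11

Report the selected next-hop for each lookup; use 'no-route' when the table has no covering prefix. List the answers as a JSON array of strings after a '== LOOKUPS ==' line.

Process each operation:
  add 139.77.36.0/22 -> H2 at depth 22
  add 24.0.0.0/8 -> H1 at depth 8
  Q 24.0.3.175: descend 00011000 ; hops seen [H1] ; pick H1
  add 24.14.112.0/20 -> H1 at depth 20
  add 24.14.113.69/32 -> H3 at depth 32
  Q 24.14.112.15: descend 00011000000011100111000 ; hops seen [H1,H1] ; pick H1
  add 24.14.113.69/32 -> H4 at depth 32
  add 24.0.0.0/8 -> H3 at depth 8
  Q 24.14.112.0: descend 00011000000011100111000 ; hops seen [H3,H1] ; pick H1
  Q 139.77.36.47: descend 1000101101001101001001 ; hops seen [H2] ; pick H2
  add 24.0.0.0/12 -> H1 at depth 12
  add 139.77.0.0/16 -> H3 at depth 16
  Q 24.14.112.1: descend 00011000000011100111000 ; hops seen [H3,H1,H1] ; pick H1
  del 24.0.0.0/12 (clear depth 12)
  add 24.14.112.0/20 -> H0 at depth 20
  Q 201.125.0.50: descend 1 ; hops seen [∅] ; pick no-route
  Q 24.14.112.11: descend 00011000000011100111000 ; hops seen [H3,H0] ; pick H0

== LOOKUPS ==
["H1","H1","H1","H2","H1","no-route","H0"]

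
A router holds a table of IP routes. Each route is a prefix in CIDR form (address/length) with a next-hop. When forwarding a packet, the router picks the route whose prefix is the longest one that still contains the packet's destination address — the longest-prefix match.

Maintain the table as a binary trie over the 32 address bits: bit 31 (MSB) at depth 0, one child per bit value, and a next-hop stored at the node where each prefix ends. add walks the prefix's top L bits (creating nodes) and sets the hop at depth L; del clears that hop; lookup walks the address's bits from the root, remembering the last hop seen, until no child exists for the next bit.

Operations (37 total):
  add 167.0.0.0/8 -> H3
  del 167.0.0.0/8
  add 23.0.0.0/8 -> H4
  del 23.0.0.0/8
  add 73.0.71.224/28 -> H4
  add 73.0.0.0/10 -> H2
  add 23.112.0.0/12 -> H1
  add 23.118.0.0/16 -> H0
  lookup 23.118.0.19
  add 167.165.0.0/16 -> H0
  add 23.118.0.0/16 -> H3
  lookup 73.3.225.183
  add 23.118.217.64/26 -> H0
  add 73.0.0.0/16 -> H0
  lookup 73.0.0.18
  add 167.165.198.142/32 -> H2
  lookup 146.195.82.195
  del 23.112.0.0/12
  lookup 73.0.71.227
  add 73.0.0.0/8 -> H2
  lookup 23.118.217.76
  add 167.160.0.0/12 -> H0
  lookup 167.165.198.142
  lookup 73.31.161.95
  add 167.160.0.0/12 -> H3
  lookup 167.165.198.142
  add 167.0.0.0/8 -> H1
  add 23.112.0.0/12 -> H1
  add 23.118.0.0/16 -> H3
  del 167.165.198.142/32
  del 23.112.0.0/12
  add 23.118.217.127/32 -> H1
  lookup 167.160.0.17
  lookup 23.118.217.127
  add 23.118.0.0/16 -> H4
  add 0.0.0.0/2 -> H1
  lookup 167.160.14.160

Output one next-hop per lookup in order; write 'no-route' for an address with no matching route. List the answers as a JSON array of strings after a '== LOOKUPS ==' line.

Apply in order:
  add 167.0.0.0/8 -> H3 at depth 8
  del 167.0.0.0/8 (clear depth 8)
  add 23.0.0.0/8 -> H4 at depth 8
  del 23.0.0.0/8 (clear depth 8)
  add 73.0.71.224/28 -> H4 at depth 28
  add 73.0.0.0/10 -> H2 at depth 10
  add 23.112.0.0/12 -> H1 at depth 12
  add 23.118.0.0/16 -> H0 at depth 16
  Q 23.118.0.19: descend 0001011101110110 ; hops seen [H1,H0] ; pick H0
  add 167.165.0.0/16 -> H0 at depth 16
  add 23.118.0.0/16 -> H3 at depth 16
  Q 73.3.225.183: descend 01001001000000 ; hops seen [H2] ; pick H2
  add 23.118.217.64/26 -> H0 at depth 26
  add 73.0.0.0/16 -> H0 at depth 16
  Q 73.0.0.18: descend 01001001000000000 ; hops seen [H2,H0] ; pick H0
  add 167.165.198.142/32 -> H2 at depth 32
  Q 146.195.82.195: descend 10 ; hops seen [∅] ; pick no-route
  del 23.112.0.0/12 (clear depth 12)
  Q 73.0.71.227: descend 0100100100000000010001111110 ; hops seen [H2,H0,H4] ; pick H4
  add 73.0.0.0/8 -> H2 at depth 8
  Q 23.118.217.76: descend 00010111011101101101100101 ; hops seen [H3,H0] ; pick H0
  add 167.160.0.0/12 -> H0 at depth 12
  Q 167.165.198.142: descend 10100111101001011100011010001110 ; hops seen [H0,H0,H2] ; pick H2
  Q 73.31.161.95: descend 01001001000 ; hops seen [H2,H2] ; pick H2
  add 167.160.0.0/12 -> H3 at depth 12
  Q 167.165.198.142: descend 10100111101001011100011010001110 ; hops seen [H3,H0,H2] ; pick H2
  add 167.0.0.0/8 -> H1 at depth 8
  add 23.112.0.0/12 -> H1 at depth 12
  add 23.118.0.0/16 -> H3 at depth 16
  del 167.165.198.142/32 (clear depth 32)
  del 23.112.0.0/12 (clear depth 12)
  add 23.118.217.127/32 -> H1 at depth 32
  Q 167.160.0.17: descend 1010011110100 ; hops seen [H1,H3] ; pick H3
  Q 23.118.217.127: descend 00010111011101101101100101111111 ; hops seen [H3,H0,H1] ; pick H1
  add 23.118.0.0/16 -> H4 at depth 16
  add 0.0.0.0/2 -> H1 at depth 2
  Q 167.160.14.160: descend 1010011110100 ; hops seen [H1,H3] ; pick H3

== LOOKUPS ==
["H0","H2","H0","no-route","H4","H0","H2","H2","H2","H3","H1","H3"]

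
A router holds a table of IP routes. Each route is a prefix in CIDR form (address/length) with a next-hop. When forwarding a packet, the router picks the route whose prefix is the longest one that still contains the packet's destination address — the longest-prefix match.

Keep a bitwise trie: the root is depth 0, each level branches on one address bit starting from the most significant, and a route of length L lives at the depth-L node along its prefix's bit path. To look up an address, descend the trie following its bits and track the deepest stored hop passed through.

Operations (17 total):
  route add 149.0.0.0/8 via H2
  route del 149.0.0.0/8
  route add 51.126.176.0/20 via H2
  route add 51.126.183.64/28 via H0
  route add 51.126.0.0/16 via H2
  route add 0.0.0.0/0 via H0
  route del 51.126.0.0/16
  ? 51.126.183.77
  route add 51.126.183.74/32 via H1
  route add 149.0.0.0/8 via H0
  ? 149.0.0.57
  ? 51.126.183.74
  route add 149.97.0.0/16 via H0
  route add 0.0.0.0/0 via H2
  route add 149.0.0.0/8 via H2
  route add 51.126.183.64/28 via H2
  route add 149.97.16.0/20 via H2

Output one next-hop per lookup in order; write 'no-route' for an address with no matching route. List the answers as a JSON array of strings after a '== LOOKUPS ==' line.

Apply in order:
  add 149.0.0.0/8 -> H2 at depth 8
  del 149.0.0.0/8 (clear depth 8)
  add 51.126.176.0/20 -> H2 at depth 20
  add 51.126.183.64/28 -> H0 at depth 28
  add 51.126.0.0/16 -> H2 at depth 16
  add 0.0.0.0/0 -> H0 at depth 0
  del 51.126.0.0/16 (clear depth 16)
  Q 51.126.183.77: descend 0011001101111110101101110100 ; hops seen [H0,H2,H0] ; pick H0
  add 51.126.183.74/32 -> H1 at depth 32
  add 149.0.0.0/8 -> H0 at depth 8
  Q 149.0.0.57: descend 10010101 ; hops seen [H0,H0] ; pick H0
  Q 51.126.183.74: descend 00110011011111101011011101001010 ; hops seen [H0,H2,H0,H1] ; pick H1
  add 149.97.0.0/16 -> H0 at depth 16
  add 0.0.0.0/0 -> H2 at depth 0
  add 149.0.0.0/8 -> H2 at depth 8
  add 51.126.183.64/28 -> H2 at depth 28
  add 149.97.16.0/20 -> H2 at depth 20

== LOOKUPS ==
["H0","H0","H1"]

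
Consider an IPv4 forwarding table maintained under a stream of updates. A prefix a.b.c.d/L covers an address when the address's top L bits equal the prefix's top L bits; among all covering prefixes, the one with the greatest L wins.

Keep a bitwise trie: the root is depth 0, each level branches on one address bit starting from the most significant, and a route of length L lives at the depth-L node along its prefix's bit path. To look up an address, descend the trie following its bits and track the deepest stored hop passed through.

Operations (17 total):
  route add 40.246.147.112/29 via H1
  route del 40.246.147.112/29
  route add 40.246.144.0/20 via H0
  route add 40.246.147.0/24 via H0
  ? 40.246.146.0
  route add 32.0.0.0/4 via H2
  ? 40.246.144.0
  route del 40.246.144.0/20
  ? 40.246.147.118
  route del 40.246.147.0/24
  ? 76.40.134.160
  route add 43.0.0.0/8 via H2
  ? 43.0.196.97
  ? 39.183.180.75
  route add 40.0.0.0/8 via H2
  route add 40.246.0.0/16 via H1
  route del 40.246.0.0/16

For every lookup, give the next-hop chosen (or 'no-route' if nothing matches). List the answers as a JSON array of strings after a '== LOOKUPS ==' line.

Process each operation:
  + 40.246.147.112/29 (H1) depth=29
  del 40.246.147.112/29 (clear depth 29)
  + 40.246.144.0/20 (H0) depth=20
  + 40.246.147.0/24 (H0) depth=24
  Q 40.246.146.0: descend 00101000111101101001001 ; hops seen [H0] ; pick H0
  + 32.0.0.0/4 (H2) depth=4
  Q 40.246.144.0: descend 0010100011110110100100 ; hops seen [H2,H0] ; pick H0
  del 40.246.144.0/20 (clear depth 20)
  Q 40.246.147.118: descend 00101000111101101001001101110 ; hops seen [H2,H0] ; pick H0
  del 40.246.147.0/24 (clear depth 24)
  Q 76.40.134.160: descend 0 ; hops seen [∅] ; pick no-route
  + 43.0.0.0/8 (H2) depth=8
  Q 43.0.196.97: descend 00101011 ; hops seen [H2,H2] ; pick H2
  Q 39.183.180.75: descend 0010 ; hops seen [H2] ; pick H2
  + 40.0.0.0/8 (H2) depth=8
  + 40.246.0.0/16 (H1) depth=16
  del 40.246.0.0/16 (clear depth 16)

== LOOKUPS ==
["H0","H0","H0","no-route","H2","H2"]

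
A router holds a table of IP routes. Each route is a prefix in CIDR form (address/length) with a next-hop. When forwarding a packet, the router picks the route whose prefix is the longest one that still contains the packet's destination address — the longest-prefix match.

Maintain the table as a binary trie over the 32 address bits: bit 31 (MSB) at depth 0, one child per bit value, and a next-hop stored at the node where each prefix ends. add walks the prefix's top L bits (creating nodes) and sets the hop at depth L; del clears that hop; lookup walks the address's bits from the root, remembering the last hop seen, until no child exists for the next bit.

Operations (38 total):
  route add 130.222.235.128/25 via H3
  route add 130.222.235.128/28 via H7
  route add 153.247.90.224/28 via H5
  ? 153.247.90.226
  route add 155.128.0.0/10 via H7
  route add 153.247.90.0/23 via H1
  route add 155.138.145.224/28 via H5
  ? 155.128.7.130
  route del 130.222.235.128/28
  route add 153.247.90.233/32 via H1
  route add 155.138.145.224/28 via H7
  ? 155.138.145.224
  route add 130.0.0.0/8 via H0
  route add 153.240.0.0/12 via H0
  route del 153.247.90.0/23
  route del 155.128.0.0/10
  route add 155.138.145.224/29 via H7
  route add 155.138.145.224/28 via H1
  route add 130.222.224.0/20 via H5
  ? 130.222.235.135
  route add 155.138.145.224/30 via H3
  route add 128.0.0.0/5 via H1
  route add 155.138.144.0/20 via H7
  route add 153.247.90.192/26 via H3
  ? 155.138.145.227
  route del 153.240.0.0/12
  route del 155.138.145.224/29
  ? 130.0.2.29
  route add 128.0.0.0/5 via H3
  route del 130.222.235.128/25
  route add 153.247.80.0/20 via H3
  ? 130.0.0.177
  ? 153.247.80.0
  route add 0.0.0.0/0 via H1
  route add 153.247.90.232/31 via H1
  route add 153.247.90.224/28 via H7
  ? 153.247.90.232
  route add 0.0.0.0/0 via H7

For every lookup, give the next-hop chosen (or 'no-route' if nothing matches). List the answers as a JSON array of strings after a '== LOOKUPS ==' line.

Process each operation:
  + 130.222.235.128/25 (H3) depth=25
  + 130.222.235.128/28 (H7) depth=28
  + 153.247.90.224/28 (H5) depth=28
  Q 153.247.90.226: descend 1001100111110111010110101110 ; hops seen [H5] ; pick H5
  + 155.128.0.0/10 (H7) depth=10
  + 153.247.90.0/23 (H1) depth=23
  + 155.138.145.224/28 (H5) depth=28
  Q 155.128.7.130: descend 100110111000 ; hops seen [H7] ; pick H7
  - 130.222.235.128/28 clear@28
  + 153.247.90.233/32 (H1) depth=32
  + 155.138.145.224/28 (H7) depth=28
  Q 155.138.145.224: descend 1001101110001010100100011110 ; hops seen [H7,H7] ; pick H7
  + 130.0.0.0/8 (H0) depth=8
  + 153.240.0.0/12 (H0) depth=12
  - 153.247.90.0/23 clear@23
  - 155.128.0.0/10 clear@10
  + 155.138.145.224/29 (H7) depth=29
  + 155.138.145.224/28 (H1) depth=28
  + 130.222.224.0/20 (H5) depth=20
  Q 130.222.235.135: descend 1000001011011110111010111000 ; hops seen [H0,H5,H3] ; pick H3
  + 155.138.145.224/30 (H3) depth=30
  + 128.0.0.0/5 (H1) depth=5
  + 155.138.144.0/20 (H7) depth=20
  + 153.247.90.192/26 (H3) depth=26
  Q 155.138.145.227: descend 100110111000101010010001111000 ; hops seen [H7,H1,H7,H3] ; pick H3
  - 153.240.0.0/12 clear@12
  - 155.138.145.224/29 clear@29
  Q 130.0.2.29: descend 10000010 ; hops seen [H1,H0] ; pick H0
  + 128.0.0.0/5 (H3) depth=5
  - 130.222.235.128/25 clear@25
  + 153.247.80.0/20 (H3) depth=20
  Q 130.0.0.177: descend 10000010 ; hops seen [H3,H0] ; pick H0
  Q 153.247.80.0: descend 10011001111101110101 ; hops seen [H3] ; pick H3
  + 0.0.0.0/0 (H1) depth=0
  + 153.247.90.232/31 (H1) depth=31
  + 153.247.90.224/28 (H7) depth=28
  Q 153.247.90.232: descend 1001100111110111010110101110100 ; hops seen [H1,H3,H3,H7,H1] ; pick H1
  + 0.0.0.0/0 (H7) depth=0

== LOOKUPS ==
["H5","H7","H7","H3","H3","H0","H0","H3","H1"]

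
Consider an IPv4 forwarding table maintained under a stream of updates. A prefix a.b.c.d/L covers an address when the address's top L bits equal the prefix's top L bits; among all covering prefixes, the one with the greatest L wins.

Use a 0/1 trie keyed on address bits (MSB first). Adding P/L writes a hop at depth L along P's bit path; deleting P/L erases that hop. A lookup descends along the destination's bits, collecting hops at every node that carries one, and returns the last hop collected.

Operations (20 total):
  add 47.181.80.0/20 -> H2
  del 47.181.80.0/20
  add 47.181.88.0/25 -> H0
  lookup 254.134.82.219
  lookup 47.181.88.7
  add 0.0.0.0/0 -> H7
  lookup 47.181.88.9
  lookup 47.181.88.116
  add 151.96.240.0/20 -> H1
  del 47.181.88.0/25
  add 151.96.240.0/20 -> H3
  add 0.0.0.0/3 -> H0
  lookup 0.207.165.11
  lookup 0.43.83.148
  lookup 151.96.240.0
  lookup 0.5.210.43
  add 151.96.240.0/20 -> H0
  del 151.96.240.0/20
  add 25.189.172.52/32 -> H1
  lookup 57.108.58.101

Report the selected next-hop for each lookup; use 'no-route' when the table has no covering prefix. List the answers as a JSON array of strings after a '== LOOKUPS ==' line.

Trace:
  add 47.181.80.0/20 -> H2 at depth 20
  - 47.181.80.0/20 clear@20
  add 47.181.88.0/25 -> H0 at depth 25
  lookup 254.134.82.219: bits ε walk d0:- -> no-route
  lookup 47.181.88.7: bits 0010111110110101010110000 walk d0:-→d1:-→d2:-→d3:-→d4:-→d5:-→d6:-→d7:-→d8:-→d9:-→d10:-→d11:-→d12:-→d13:-→d14:-→d15:-→d16:-→d17:-→d18:-→d19:-→d20:-→d21:-→d22:-→d23:-→d24:-→d25:H0 -> H0
  add 0.0.0.0/0 -> H7 at depth 0
  lookup 47.181.88.9: bits 0010111110110101010110000 walk d0:H7→d1:-→d2:-→d3:-→d4:-→d5:-→d6:-→d7:-→d8:-→d9:-→d10:-→d11:-→d12:-→d13:-→d14:-→d15:-→d16:-→d17:-→d18:-→d19:-→d20:-→d21:-→d22:-→d23:-→d24:-→d25:H0 -> H0
  lookup 47.181.88.116: bits 0010111110110101010110000 walk d0:H7→d1:-→d2:-→d3:-→d4:-→d5:-→d6:-→d7:-→d8:-→d9:-→d10:-→d11:-→d12:-→d13:-→d14:-→d15:-→d16:-→d17:-→d18:-→d19:-→d20:-→d21:-→d22:-→d23:-→d24:-→d25:H0 -> H0
  add 151.96.240.0/20 -> H1 at depth 20
  - 47.181.88.0/25 clear@25
  add 151.96.240.0/20 -> H3 at depth 20
  add 0.0.0.0/3 -> H0 at depth 3
  lookup 0.207.165.11: bits 000 walk d0:H7→d1:-→d2:-→d3:H0 -> H0
  lookup 0.43.83.148: bits 000 walk d0:H7→d1:-→d2:-→d3:H0 -> H0
  lookup 151.96.240.0: bits 10010111011000001111 walk d0:H7→d1:-→d2:-→d3:-→d4:-→d5:-→d6:-→d7:-→d8:-→d9:-→d10:-→d11:-→d12:-→d13:-→d14:-→d15:-→d16:-→d17:-→d18:-→d19:-→d20:H3 -> H3
  lookup 0.5.210.43: bits 000 walk d0:H7→d1:-→d2:-→d3:H0 -> H0
  add 151.96.240.0/20 -> H0 at depth 20
  - 151.96.240.0/20 clear@20
  add 25.189.172.52/32 -> H1 at depth 32
  lookup 57.108.58.101: bits 001 walk d0:H7→d1:-→d2:-→d3:- -> H7

== LOOKUPS ==
["no-route","H0","H0","H0","H0","H0","H3","H0","H7"]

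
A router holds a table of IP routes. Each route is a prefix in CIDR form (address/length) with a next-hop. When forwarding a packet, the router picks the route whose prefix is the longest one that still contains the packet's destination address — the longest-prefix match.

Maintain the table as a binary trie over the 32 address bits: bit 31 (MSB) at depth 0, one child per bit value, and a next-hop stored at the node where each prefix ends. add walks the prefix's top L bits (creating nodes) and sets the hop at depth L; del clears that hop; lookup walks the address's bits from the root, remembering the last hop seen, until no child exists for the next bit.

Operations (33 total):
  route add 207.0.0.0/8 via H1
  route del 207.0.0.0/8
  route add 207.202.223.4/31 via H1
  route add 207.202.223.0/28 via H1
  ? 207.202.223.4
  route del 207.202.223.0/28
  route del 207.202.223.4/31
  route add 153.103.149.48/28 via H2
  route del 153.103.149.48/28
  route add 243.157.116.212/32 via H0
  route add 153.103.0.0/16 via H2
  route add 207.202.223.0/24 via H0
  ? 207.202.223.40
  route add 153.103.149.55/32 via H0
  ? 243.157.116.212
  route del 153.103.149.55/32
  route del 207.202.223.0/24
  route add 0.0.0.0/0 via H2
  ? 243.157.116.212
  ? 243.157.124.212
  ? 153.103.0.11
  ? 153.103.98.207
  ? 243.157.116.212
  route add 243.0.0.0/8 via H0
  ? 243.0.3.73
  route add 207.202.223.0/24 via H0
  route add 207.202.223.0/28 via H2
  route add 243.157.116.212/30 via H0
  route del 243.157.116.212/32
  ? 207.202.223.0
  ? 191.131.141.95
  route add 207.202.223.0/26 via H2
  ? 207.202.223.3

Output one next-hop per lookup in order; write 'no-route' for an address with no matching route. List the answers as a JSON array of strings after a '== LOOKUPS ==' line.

Process each operation:
  + 207.0.0.0/8 (H1) depth=8
  - 207.0.0.0/8 clear@8
  + 207.202.223.4/31 (H1) depth=31
  + 207.202.223.0/28 (H1) depth=28
  lookup 207.202.223.4: bits 1100111111001010110111110000010 walk d0:-→d1:-→d2:-→d3:-→d4:-→d5:-→d6:-→d7:-→d8:-→d9:-→d10:-→d11:-→d12:-→d13:-→d14:-→d15:-→d16:-→d17:-→d18:-→d19:-→d20:-→d21:-→d22:-→d23:-→d24:-→d25:-→d26:-→d27:-→d28:H1→d29:-→d30:-→d31:H1 -> H1
  - 207.202.223.0/28 clear@28
  - 207.202.223.4/31 clear@31
  + 153.103.149.48/28 (H2) depth=28
  - 153.103.149.48/28 clear@28
  + 243.157.116.212/32 (H0) depth=32
  + 153.103.0.0/16 (H2) depth=16
  + 207.202.223.0/24 (H0) depth=24
  lookup 207.202.223.40: bits 11001111110010101101111100 walk d0:-→d1:-→d2:-→d3:-→d4:-→d5:-→d6:-→d7:-→d8:-→d9:-→d10:-→d11:-→d12:-→d13:-→d14:-→d15:-→d16:-→d17:-→d18:-→d19:-→d20:-→d21:-→d22:-→d23:-→d24:H0→d25:-→d26:- -> H0
  + 153.103.149.55/32 (H0) depth=32
  lookup 243.157.116.212: bits 11110011100111010111010011010100 walk d0:-→d1:-→d2:-→d3:-→d4:-→d5:-→d6:-→d7:-→d8:-→d9:-→d10:-→d11:-→d12:-→d13:-→d14:-→d15:-→d16:-→d17:-→d18:-→d19:-→d20:-→d21:-→d22:-→d23:-→d24:-→d25:-→d26:-→d27:-→d28:-→d29:-→d30:-→d31:-→d32:H0 -> H0
  - 153.103.149.55/32 clear@32
  - 207.202.223.0/24 clear@24
  + 0.0.0.0/0 (H2) depth=0
  lookup 243.157.116.212: bits 11110011100111010111010011010100 walk d0:H2→d1:-→d2:-→d3:-→d4:-→d5:-→d6:-→d7:-→d8:-→d9:-→d10:-→d11:-→d12:-→d13:-→d14:-→d15:-→d16:-→d17:-→d18:-→d19:-→d20:-→d21:-→d22:-→d23:-→d24:-→d25:-→d26:-→d27:-→d28:-→d29:-→d30:-→d31:-→d32:H0 -> H0
  lookup 243.157.124.212: bits 11110011100111010111 walk d0:H2→d1:-→d2:-→d3:-→d4:-→d5:-→d6:-→d7:-→d8:-→d9:-→d10:-→d11:-→d12:-→d13:-→d14:-→d15:-→d16:-→d17:-→d18:-→d19:-→d20:- -> H2
  lookup 153.103.0.11: bits 1001100101100111 walk d0:H2→d1:-→d2:-→d3:-→d4:-→d5:-→d6:-→d7:-→d8:-→d9:-→d10:-→d11:-→d12:-→d13:-→d14:-→d15:-→d16:H2 -> H2
  lookup 153.103.98.207: bits 1001100101100111 walk d0:H2→d1:-→d2:-→d3:-→d4:-→d5:-→d6:-→d7:-→d8:-→d9:-→d10:-→d11:-→d12:-→d13:-→d14:-→d15:-→d16:H2 -> H2
  lookup 243.157.116.212: bits 11110011100111010111010011010100 walk d0:H2→d1:-→d2:-→d3:-→d4:-→d5:-→d6:-→d7:-→d8:-→d9:-→d10:-→d11:-→d12:-→d13:-→d14:-→d15:-→d16:-→d17:-→d18:-→d19:-→d20:-→d21:-→d22:-→d23:-→d24:-→d25:-→d26:-→d27:-→d28:-→d29:-→d30:-→d31:-→d32:H0 -> H0
  + 243.0.0.0/8 (H0) depth=8
  lookup 243.0.3.73: bits 11110011 walk d0:H2→d1:-→d2:-→d3:-→d4:-→d5:-→d6:-→d7:-→d8:H0 -> H0
  + 207.202.223.0/24 (H0) depth=24
  + 207.202.223.0/28 (H2) depth=28
  + 243.157.116.212/30 (H0) depth=30
  - 243.157.116.212/32 clear@32
  lookup 207.202.223.0: bits 11001111110010101101111100000 walk d0:H2→d1:-→d2:-→d3:-→d4:-→d5:-→d6:-→d7:-→d8:-→d9:-→d10:-→d11:-→d12:-→d13:-→d14:-→d15:-→d16:-→d17:-→d18:-→d19:-→d20:-→d21:-→d22:-→d23:-→d24:H0→d25:-→d26:-→d27:-→d28:H2→d29:- -> H2
  lookup 191.131.141.95: bits 10 walk d0:H2→d1:-→d2:- -> H2
  + 207.202.223.0/26 (H2) depth=26
  lookup 207.202.223.3: bits 11001111110010101101111100000 walk d0:H2→d1:-→d2:-→d3:-→d4:-→d5:-→d6:-→d7:-→d8:-→d9:-→d10:-→d11:-→d12:-→d13:-→d14:-→d15:-→d16:-→d17:-→d18:-→d19:-→d20:-→d21:-→d22:-→d23:-→d24:H0→d25:-→d26:H2→d27:-→d28:H2→d29:- -> H2

== LOOKUPS ==
["H1","H0","H0","H0","H2","H2","H2","H0","H0","H2","H2","H2"]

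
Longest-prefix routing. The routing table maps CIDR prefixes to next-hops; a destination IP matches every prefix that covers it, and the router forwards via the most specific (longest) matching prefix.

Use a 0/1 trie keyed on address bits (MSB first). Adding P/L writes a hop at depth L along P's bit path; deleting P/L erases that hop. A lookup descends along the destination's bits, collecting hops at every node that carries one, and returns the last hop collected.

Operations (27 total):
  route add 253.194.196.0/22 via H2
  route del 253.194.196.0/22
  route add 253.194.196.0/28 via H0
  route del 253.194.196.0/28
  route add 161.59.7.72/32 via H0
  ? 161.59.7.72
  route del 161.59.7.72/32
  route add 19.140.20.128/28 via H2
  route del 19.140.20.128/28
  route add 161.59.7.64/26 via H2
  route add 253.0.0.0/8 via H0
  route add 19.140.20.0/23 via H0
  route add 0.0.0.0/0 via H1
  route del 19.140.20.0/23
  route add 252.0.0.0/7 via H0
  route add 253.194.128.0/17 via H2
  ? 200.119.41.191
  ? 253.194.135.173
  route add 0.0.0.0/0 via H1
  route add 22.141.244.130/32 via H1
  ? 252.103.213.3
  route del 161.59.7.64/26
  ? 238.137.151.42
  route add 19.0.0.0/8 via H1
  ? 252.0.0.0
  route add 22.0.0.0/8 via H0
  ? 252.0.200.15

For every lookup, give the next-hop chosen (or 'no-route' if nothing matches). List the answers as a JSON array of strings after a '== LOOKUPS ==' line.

Apply in order:
  + 253.194.196.0/22 (H2) depth=22
  - 253.194.196.0/22 clear@22
  + 253.194.196.0/28 (H0) depth=28
  - 253.194.196.0/28 clear@28
  + 161.59.7.72/32 (H0) depth=32
  lookup 161.59.7.72: bits 10100001001110110000011101001000 walk d0:-→d1:-→d2:-→d3:-→d4:-→d5:-→d6:-→d7:-→d8:-→d9:-→d10:-→d11:-→d12:-→d13:-→d14:-→d15:-→d16:-→d17:-→d18:-→d19:-→d20:-→d21:-→d22:-→d23:-→d24:-→d25:-→d26:-→d27:-→d28:-→d29:-→d30:-→d31:-→d32:H0 -> H0
  - 161.59.7.72/32 clear@32
  + 19.140.20.128/28 (H2) depth=28
  - 19.140.20.128/28 clear@28
  + 161.59.7.64/26 (H2) depth=26
  + 253.0.0.0/8 (H0) depth=8
  + 19.140.20.0/23 (H0) depth=23
  + 0.0.0.0/0 (H1) depth=0
  - 19.140.20.0/23 clear@23
  + 252.0.0.0/7 (H0) depth=7
  + 253.194.128.0/17 (H2) depth=17
  lookup 200.119.41.191: bits 11 walk d0:H1→d1:-→d2:- -> H1
  lookup 253.194.135.173: bits 11111101110000101 walk d0:H1→d1:-→d2:-→d3:-→d4:-→d5:-→d6:-→d7:H0→d8:H0→d9:-→d10:-→d11:-→d12:-→d13:-→d14:-→d15:-→d16:-→d17:H2 -> H2
  + 0.0.0.0/0 (H1) depth=0
  + 22.141.244.130/32 (H1) depth=32
  lookup 252.103.213.3: bits 1111110 walk d0:H1→d1:-→d2:-→d3:-→d4:-→d5:-→d6:-→d7:H0 -> H0
  - 161.59.7.64/26 clear@26
  lookup 238.137.151.42: bits 111 walk d0:H1→d1:-→d2:-→d3:- -> H1
  + 19.0.0.0/8 (H1) depth=8
  lookup 252.0.0.0: bits 1111110 walk d0:H1→d1:-→d2:-→d3:-→d4:-→d5:-→d6:-→d7:H0 -> H0
  + 22.0.0.0/8 (H0) depth=8
  lookup 252.0.200.15: bits 1111110 walk d0:H1→d1:-→d2:-→d3:-→d4:-→d5:-→d6:-→d7:H0 -> H0

== LOOKUPS ==
["H0","H1","H2","H0","H1","H0","H0"]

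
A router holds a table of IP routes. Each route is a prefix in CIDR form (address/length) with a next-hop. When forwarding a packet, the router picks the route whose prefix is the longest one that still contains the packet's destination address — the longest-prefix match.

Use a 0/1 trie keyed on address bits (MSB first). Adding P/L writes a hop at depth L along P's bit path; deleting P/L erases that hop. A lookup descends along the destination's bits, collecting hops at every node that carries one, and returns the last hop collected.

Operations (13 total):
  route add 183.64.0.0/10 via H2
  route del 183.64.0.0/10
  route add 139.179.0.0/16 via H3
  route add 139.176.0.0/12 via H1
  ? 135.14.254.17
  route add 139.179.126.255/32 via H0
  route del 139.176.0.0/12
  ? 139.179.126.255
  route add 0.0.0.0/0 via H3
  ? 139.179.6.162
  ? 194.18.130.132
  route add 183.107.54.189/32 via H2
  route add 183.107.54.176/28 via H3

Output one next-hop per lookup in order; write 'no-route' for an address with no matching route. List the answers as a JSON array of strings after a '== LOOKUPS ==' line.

Process each operation:
  + 183.64.0.0/10 (H2) depth=10
  del 183.64.0.0/10 (clear depth 10)
  + 139.179.0.0/16 (H3) depth=16
  + 139.176.0.0/12 (H1) depth=12
  Q 135.14.254.17: descend 1000 ; hops seen [∅] ; pick no-route
  + 139.179.126.255/32 (H0) depth=32
  del 139.176.0.0/12 (clear depth 12)
  Q 139.179.126.255: descend 10001011101100110111111011111111 ; hops seen [H3,H0] ; pick H0
  + 0.0.0.0/0 (H3) depth=0
  Q 139.179.6.162: descend 10001011101100110 ; hops seen [H3,H3] ; pick H3
  Q 194.18.130.132: descend 1 ; hops seen [H3] ; pick H3
  + 183.107.54.189/32 (H2) depth=32
  + 183.107.54.176/28 (H3) depth=28

== LOOKUPS ==
["no-route","H0","H3","H3"]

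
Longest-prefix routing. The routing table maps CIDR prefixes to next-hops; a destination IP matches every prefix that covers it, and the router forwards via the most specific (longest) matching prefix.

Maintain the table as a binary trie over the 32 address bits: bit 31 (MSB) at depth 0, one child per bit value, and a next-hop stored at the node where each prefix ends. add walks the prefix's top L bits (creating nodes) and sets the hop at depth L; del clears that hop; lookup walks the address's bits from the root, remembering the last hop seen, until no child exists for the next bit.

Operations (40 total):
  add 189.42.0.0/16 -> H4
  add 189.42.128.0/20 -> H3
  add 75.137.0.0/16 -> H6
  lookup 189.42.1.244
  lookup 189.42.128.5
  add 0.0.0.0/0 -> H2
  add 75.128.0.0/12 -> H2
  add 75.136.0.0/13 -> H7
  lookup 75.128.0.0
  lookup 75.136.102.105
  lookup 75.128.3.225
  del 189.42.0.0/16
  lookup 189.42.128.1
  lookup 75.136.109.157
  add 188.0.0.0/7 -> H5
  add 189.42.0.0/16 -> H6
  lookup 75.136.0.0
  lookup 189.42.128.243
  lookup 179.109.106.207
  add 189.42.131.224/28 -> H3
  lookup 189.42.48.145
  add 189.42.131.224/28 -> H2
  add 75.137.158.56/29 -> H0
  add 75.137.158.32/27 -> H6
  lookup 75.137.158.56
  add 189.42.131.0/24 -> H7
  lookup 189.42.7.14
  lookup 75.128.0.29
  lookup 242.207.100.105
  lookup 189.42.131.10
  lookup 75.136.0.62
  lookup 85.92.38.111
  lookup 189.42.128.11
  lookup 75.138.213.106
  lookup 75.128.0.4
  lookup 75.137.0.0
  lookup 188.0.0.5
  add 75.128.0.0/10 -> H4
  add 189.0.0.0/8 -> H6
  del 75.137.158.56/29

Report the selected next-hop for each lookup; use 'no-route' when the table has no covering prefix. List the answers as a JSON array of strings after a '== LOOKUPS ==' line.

Apply in order:
  + 189.42.0.0/16 (H4) depth=16
  + 189.42.128.0/20 (H3) depth=20
  + 75.137.0.0/16 (H6) depth=16
  lookup 189.42.1.244: bits 1011110100101010 walk d0:-→d1:-→d2:-→d3:-→d4:-→d5:-→d6:-→d7:-→d8:-→d9:-→d10:-→d11:-→d12:-→d13:-→d14:-→d15:-→d16:H4 -> H4
  lookup 189.42.128.5: bits 10111101001010101000 walk d0:-→d1:-→d2:-→d3:-→d4:-→d5:-→d6:-→d7:-→d8:-→d9:-→d10:-→d11:-→d12:-→d13:-→d14:-→d15:-→d16:H4→d17:-→d18:-→d19:-→d20:H3 -> H3
  + 0.0.0.0/0 (H2) depth=0
  + 75.128.0.0/12 (H2) depth=12
  + 75.136.0.0/13 (H7) depth=13
  lookup 75.128.0.0: bits 010010111000 walk d0:H2→d1:-→d2:-→d3:-→d4:-→d5:-→d6:-→d7:-→d8:-→d9:-→d10:-→d11:-→d12:H2 -> H2
  lookup 75.136.102.105: bits 010010111000100 walk d0:H2→d1:-→d2:-→d3:-→d4:-→d5:-→d6:-→d7:-→d8:-→d9:-→d10:-→d11:-→d12:H2→d13:H7→d14:-→d15:- -> H7
  lookup 75.128.3.225: bits 010010111000 walk d0:H2→d1:-→d2:-→d3:-→d4:-→d5:-→d6:-→d7:-→d8:-→d9:-→d10:-→d11:-→d12:H2 -> H2
  - 189.42.0.0/16 clear@16
  lookup 189.42.128.1: bits 10111101001010101000 walk d0:H2→d1:-→d2:-→d3:-→d4:-→d5:-→d6:-→d7:-→d8:-→d9:-→d10:-→d11:-→d12:-→d13:-→d14:-→d15:-→d16:-→d17:-→d18:-→d19:-→d20:H3 -> H3
  lookup 75.136.109.157: bits 010010111000100 walk d0:H2→d1:-→d2:-→d3:-→d4:-→d5:-→d6:-→d7:-→d8:-→d9:-→d10:-→d11:-→d12:H2→d13:H7→d14:-→d15:- -> H7
  + 188.0.0.0/7 (H5) depth=7
  + 189.42.0.0/16 (H6) depth=16
  lookup 75.136.0.0: bits 010010111000100 walk d0:H2→d1:-→d2:-→d3:-→d4:-→d5:-→d6:-→d7:-→d8:-→d9:-→d10:-→d11:-→d12:H2→d13:H7→d14:-→d15:- -> H7
  lookup 189.42.128.243: bits 10111101001010101000 walk d0:H2→d1:-→d2:-→d3:-→d4:-→d5:-→d6:-→d7:H5→d8:-→d9:-→d10:-→d11:-→d12:-→d13:-→d14:-→d15:-→d16:H6→d17:-→d18:-→d19:-→d20:H3 -> H3
  lookup 179.109.106.207: bits 1011 walk d0:H2→d1:-→d2:-→d3:-→d4:- -> H2
  + 189.42.131.224/28 (H3) depth=28
  lookup 189.42.48.145: bits 1011110100101010 walk d0:H2→d1:-→d2:-→d3:-→d4:-→d5:-→d6:-→d7:H5→d8:-→d9:-→d10:-→d11:-→d12:-→d13:-→d14:-→d15:-→d16:H6 -> H6
  + 189.42.131.224/28 (H2) depth=28
  + 75.137.158.56/29 (H0) depth=29
  + 75.137.158.32/27 (H6) depth=27
  lookup 75.137.158.56: bits 01001011100010011001111000111 walk d0:H2→d1:-→d2:-→d3:-→d4:-→d5:-→d6:-→d7:-→d8:-→d9:-→d10:-→d11:-→d12:H2→d13:H7→d14:-→d15:-→d16:H6→d17:-→d18:-→d19:-→d20:-→d21:-→d22:-→d23:-→d24:-→d25:-→d26:-→d27:H6→d28:-→d29:H0 -> H0
  + 189.42.131.0/24 (H7) depth=24
  lookup 189.42.7.14: bits 1011110100101010 walk d0:H2→d1:-→d2:-→d3:-→d4:-→d5:-→d6:-→d7:H5→d8:-→d9:-→d10:-→d11:-→d12:-→d13:-→d14:-→d15:-→d16:H6 -> H6
  lookup 75.128.0.29: bits 010010111000 walk d0:H2→d1:-→d2:-→d3:-→d4:-→d5:-→d6:-→d7:-→d8:-→d9:-→d10:-→d11:-→d12:H2 -> H2
  lookup 242.207.100.105: bits 1 walk d0:H2→d1:- -> H2
  lookup 189.42.131.10: bits 101111010010101010000011 walk d0:H2→d1:-→d2:-→d3:-→d4:-→d5:-→d6:-→d7:H5→d8:-→d9:-→d10:-→d11:-→d12:-→d13:-→d14:-→d15:-→d16:H6→d17:-→d18:-→d19:-→d20:H3→d21:-→d22:-→d23:-→d24:H7 -> H7
  lookup 75.136.0.62: bits 010010111000100 walk d0:H2→d1:-→d2:-→d3:-→d4:-→d5:-→d6:-→d7:-→d8:-→d9:-→d10:-→d11:-→d12:H2→d13:H7→d14:-→d15:- -> H7
  lookup 85.92.38.111: bits 010 walk d0:H2→d1:-→d2:-→d3:- -> H2
  lookup 189.42.128.11: bits 1011110100101010100000 walk d0:H2→d1:-→d2:-→d3:-→d4:-→d5:-→d6:-→d7:H5→d8:-→d9:-→d10:-→d11:-→d12:-→d13:-→d14:-→d15:-→d16:H6→d17:-→d18:-→d19:-→d20:H3→d21:-→d22:- -> H3
  lookup 75.138.213.106: bits 01001011100010 walk d0:H2→d1:-→d2:-→d3:-→d4:-→d5:-→d6:-→d7:-→d8:-→d9:-→d10:-→d11:-→d12:H2→d13:H7→d14:- -> H7
  lookup 75.128.0.4: bits 010010111000 walk d0:H2→d1:-→d2:-→d3:-→d4:-→d5:-→d6:-→d7:-→d8:-→d9:-→d10:-→d11:-→d12:H2 -> H2
  lookup 75.137.0.0: bits 0100101110001001 walk d0:H2→d1:-→d2:-→d3:-→d4:-→d5:-→d6:-→d7:-→d8:-→d9:-→d10:-→d11:-→d12:H2→d13:H7→d14:-→d15:-→d16:H6 -> H6
  lookup 188.0.0.5: bits 1011110 walk d0:H2→d1:-→d2:-→d3:-→d4:-→d5:-→d6:-→d7:H5 -> H5
  + 75.128.0.0/10 (H4) depth=10
  + 189.0.0.0/8 (H6) depth=8
  - 75.137.158.56/29 clear@29

== LOOKUPS ==
["H4","H3","H2","H7","H2","H3","H7","H7","H3","H2","H6","H0","H6","H2","H2","H7","H7","H2","H3","H7","H2","H6","H5"]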